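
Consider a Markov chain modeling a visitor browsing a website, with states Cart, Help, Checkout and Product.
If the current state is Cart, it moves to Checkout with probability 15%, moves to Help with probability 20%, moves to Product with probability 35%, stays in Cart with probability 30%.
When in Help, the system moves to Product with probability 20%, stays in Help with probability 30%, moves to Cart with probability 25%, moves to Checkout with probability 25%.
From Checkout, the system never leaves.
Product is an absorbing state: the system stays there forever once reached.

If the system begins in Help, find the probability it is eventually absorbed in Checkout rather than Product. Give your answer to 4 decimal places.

0.4830

Let h(s) be the probability of absorption at Checkout starting from transient state s. Then h(Checkout) = 1 and h(Product) = 0. By first-step analysis:
h(Cart) = 0.3·h(Cart) + 0.2·h(Help) + 0.15·1 + 0.35·0
h(Help) = 0.25·h(Cart) + 0.3·h(Help) + 0.25·1 + 0.2·0
Solving: h(Cart) = 0.3523, h(Help) = 0.4830.
Starting from Help, the probability is 0.4830.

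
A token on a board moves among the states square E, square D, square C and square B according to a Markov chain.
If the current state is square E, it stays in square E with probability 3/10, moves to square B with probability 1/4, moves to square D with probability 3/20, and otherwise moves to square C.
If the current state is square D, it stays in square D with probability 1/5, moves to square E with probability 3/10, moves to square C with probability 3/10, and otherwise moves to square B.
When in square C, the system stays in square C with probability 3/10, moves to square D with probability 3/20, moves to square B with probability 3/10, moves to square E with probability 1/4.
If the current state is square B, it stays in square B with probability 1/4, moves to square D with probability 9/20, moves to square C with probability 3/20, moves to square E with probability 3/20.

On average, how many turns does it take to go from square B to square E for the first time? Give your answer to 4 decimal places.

Let t(s) be the expected number of turns to first reach square E from state s, with t(square E) = 0. Conditioning on the first turn:
t(square D) = 1 + 0.2·t(square D) + 0.3·t(square C) + 0.2·t(square B)
t(square C) = 1 + 0.15·t(square D) + 0.3·t(square C) + 0.3·t(square B)
t(square B) = 1 + 0.45·t(square D) + 0.15·t(square C) + 0.25·t(square B)
Solving: t(square D) = 3.9835, t(square C) = 4.2415, t(square B) = 4.5717.
Expected turns from square B to square E: 4.5717.

4.5717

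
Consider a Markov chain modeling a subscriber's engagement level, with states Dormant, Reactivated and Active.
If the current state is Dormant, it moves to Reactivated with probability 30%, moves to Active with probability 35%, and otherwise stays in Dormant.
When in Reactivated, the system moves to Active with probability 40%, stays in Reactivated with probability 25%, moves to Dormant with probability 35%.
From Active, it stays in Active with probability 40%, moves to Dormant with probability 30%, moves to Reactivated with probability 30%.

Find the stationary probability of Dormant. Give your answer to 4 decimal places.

Let the stationary distribution be π with π = πP and π_1 + π_2 + π_3 = 1.
π_1 = 0.35·π_1 + 0.35·π_2 + 0.3·π_3
π_2 = 0.3·π_1 + 0.25·π_2 + 0.3·π_3
Solving with the normalization constraint gives π = (0.3308, 0.2857, 0.3835).
So the stationary probability of Dormant is 0.3308.

0.3308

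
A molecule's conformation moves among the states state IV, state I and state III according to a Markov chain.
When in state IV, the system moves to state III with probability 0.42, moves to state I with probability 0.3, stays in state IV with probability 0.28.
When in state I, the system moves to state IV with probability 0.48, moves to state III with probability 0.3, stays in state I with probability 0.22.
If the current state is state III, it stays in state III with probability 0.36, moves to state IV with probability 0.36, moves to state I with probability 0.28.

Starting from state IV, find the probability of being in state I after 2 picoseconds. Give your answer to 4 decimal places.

Sum over the intermediate state after 1 picosecond:
P = P(state IV→state IV)·P(state IV→state I) + P(state IV→state I)·P(state I→state I) + P(state IV→state III)·P(state III→state I)
  = 0.28×0.3 + 0.3×0.22 + 0.42×0.28
  = 0.0840 + 0.0660 + 0.1176 = 0.2676

0.2676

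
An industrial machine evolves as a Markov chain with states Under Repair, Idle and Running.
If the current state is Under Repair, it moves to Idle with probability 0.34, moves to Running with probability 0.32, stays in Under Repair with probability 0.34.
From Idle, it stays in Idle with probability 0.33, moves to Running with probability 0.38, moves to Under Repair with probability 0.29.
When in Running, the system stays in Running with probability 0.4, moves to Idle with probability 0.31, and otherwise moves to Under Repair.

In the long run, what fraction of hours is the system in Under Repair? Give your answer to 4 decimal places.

0.3053

Let the stationary distribution be π with π = πP and π_1 + π_2 + π_3 = 1.
π_1 = 0.34·π_1 + 0.29·π_2 + 0.29·π_3
π_2 = 0.34·π_1 + 0.33·π_2 + 0.31·π_3
Solving with the normalization constraint gives π = (0.3053, 0.3257, 0.3691).
So the stationary probability of Under Repair is 0.3053.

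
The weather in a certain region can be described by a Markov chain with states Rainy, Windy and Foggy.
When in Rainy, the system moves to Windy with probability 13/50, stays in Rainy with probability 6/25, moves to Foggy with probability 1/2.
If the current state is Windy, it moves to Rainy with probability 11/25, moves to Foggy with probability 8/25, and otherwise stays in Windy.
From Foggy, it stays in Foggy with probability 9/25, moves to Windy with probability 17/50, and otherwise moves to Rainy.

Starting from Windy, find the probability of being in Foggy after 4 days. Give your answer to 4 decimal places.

Propagate the distribution vector 4 days from Windy.
After 0 days: (0.0000, 1.0000, 0.0000)
After 1 day: (0.4400, 0.2400, 0.3200)
After 2 days: (0.3072, 0.2808, 0.4120)
After 3 days: (0.3209, 0.2873, 0.3918)
After 4 days: (0.3210, 0.2856, 0.3934)
P(in Foggy after 4 days) = 0.3934

0.3934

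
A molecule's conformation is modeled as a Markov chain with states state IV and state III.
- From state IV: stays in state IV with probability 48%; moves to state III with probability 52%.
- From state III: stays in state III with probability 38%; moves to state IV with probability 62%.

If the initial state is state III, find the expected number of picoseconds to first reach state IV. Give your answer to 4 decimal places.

1.6129

Let t(s) be the expected number of picoseconds to first reach state IV from state s, with t(state IV) = 0. Conditioning on the first picosecond:
t(state III) = 1 + 0.38·t(state III)
Solving: t(state III) = 1.6129.
Expected picoseconds from state III to state IV: 1.6129.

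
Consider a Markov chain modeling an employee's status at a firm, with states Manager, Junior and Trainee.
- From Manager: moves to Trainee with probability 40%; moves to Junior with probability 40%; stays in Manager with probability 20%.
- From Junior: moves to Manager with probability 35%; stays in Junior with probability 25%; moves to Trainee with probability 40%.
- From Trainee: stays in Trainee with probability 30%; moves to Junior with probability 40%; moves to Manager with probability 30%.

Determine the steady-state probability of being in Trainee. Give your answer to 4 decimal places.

0.3636

Let the stationary distribution be π with π = πP and π_1 + π_2 + π_3 = 1.
π_1 = 0.2·π_1 + 0.35·π_2 + 0.3·π_3
π_2 = 0.4·π_1 + 0.25·π_2 + 0.4·π_3
Solving with the normalization constraint gives π = (0.2885, 0.3478, 0.3636).
So the stationary probability of Trainee is 0.3636.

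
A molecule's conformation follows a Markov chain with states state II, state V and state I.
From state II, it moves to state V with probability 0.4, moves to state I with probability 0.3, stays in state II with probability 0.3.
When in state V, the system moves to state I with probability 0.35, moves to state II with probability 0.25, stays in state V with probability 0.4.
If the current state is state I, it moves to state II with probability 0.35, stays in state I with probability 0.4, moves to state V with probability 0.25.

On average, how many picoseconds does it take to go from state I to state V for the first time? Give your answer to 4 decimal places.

3.3333

Let t(s) be the expected number of picoseconds to first reach state V from state s, with t(state V) = 0. Conditioning on the first picosecond:
t(state II) = 1 + 0.3·t(state II) + 0.3·t(state I)
t(state I) = 1 + 0.35·t(state II) + 0.4·t(state I)
Solving: t(state II) = 2.8571, t(state I) = 3.3333.
Expected picoseconds from state I to state V: 3.3333.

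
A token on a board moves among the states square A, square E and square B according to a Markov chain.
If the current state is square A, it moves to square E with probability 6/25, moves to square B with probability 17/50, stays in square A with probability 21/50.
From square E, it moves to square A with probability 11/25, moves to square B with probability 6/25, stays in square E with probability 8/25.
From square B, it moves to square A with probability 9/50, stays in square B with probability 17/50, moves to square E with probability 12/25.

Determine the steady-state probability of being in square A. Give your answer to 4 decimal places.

Let the stationary distribution be π with π = πP and π_1 + π_2 + π_3 = 1.
π_1 = 0.42·π_1 + 0.44·π_2 + 0.18·π_3
π_2 = 0.24·π_1 + 0.32·π_2 + 0.48·π_3
Solving with the normalization constraint gives π = (0.3534, 0.3407, 0.3059).
So the stationary probability of square A is 0.3534.

0.3534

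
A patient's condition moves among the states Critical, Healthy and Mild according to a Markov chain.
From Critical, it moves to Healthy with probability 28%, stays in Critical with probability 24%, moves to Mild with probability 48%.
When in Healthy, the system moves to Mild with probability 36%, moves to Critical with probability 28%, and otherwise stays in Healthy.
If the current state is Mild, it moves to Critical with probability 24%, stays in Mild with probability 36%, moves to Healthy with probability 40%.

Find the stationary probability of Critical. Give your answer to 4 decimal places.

Let the stationary distribution be π with π = πP and π_1 + π_2 + π_3 = 1.
π_1 = 0.24·π_1 + 0.28·π_2 + 0.24·π_3
π_2 = 0.28·π_1 + 0.36·π_2 + 0.4·π_3
Solving with the normalization constraint gives π = (0.2542, 0.3553, 0.3905).
So the stationary probability of Critical is 0.2542.

0.2542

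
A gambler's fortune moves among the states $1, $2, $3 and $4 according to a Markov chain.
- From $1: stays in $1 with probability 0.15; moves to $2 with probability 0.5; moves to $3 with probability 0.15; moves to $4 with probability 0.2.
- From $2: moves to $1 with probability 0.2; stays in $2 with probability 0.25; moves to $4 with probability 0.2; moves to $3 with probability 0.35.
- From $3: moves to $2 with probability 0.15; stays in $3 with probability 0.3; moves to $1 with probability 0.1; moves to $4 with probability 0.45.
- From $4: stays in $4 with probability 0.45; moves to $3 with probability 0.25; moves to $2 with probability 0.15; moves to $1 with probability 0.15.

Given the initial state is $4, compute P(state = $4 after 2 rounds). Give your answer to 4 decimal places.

0.3750

Propagate the distribution vector 2 rounds from $4.
After 0 rounds: (0.0000, 0.0000, 0.0000, 1.0000)
After 1 round: (0.1500, 0.1500, 0.2500, 0.4500)
After 2 rounds: (0.1450, 0.2175, 0.2625, 0.3750)
P(in $4 after 2 rounds) = 0.3750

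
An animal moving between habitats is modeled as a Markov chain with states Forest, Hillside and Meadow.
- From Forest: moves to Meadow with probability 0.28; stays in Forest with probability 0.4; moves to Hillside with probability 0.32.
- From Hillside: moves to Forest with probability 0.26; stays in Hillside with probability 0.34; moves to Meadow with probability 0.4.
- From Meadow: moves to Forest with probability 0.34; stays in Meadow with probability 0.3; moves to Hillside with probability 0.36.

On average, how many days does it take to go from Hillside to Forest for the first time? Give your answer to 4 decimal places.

Let t(s) be the expected number of days to first reach Forest from state s, with t(Forest) = 0. Conditioning on the first day:
t(Hillside) = 1 + 0.34·t(Hillside) + 0.4·t(Meadow)
t(Meadow) = 1 + 0.36·t(Hillside) + 0.3·t(Meadow)
Solving: t(Hillside) = 3.4591, t(Meadow) = 3.2075.
Expected days from Hillside to Forest: 3.4591.

3.4591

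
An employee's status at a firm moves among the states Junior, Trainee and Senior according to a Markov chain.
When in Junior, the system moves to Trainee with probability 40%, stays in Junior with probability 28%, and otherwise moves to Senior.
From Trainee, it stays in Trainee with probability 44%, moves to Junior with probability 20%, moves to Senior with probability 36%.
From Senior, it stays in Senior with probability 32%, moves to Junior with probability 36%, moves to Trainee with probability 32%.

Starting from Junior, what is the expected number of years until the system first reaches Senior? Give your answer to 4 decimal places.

Let t(s) be the expected number of years to first reach Senior from state s, with t(Senior) = 0. Conditioning on the first year:
t(Junior) = 1 + 0.28·t(Junior) + 0.4·t(Trainee)
t(Trainee) = 1 + 0.2·t(Junior) + 0.44·t(Trainee)
Solving: t(Junior) = 2.9703, t(Trainee) = 2.8465.
Expected years from Junior to Senior: 2.9703.

2.9703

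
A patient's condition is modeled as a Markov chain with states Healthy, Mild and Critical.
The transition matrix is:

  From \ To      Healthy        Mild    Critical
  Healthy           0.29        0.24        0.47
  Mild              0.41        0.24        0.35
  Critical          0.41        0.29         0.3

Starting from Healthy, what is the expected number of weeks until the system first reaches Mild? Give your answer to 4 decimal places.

Let t(s) be the expected number of weeks to first reach Mild from state s, with t(Mild) = 0. Conditioning on the first week:
t(Healthy) = 1 + 0.29·t(Healthy) + 0.47·t(Critical)
t(Critical) = 1 + 0.41·t(Healthy) + 0.3·t(Critical)
Solving: t(Healthy) = 3.8449, t(Critical) = 3.6806.
Expected weeks from Healthy to Mild: 3.8449.

3.8449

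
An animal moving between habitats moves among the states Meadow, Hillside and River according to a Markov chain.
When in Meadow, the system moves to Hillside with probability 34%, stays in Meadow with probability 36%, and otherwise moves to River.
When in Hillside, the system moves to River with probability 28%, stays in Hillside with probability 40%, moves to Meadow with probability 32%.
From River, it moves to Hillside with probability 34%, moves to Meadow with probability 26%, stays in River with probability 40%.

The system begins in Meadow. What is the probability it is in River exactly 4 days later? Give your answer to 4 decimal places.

0.3253

Propagate the distribution vector 4 days from Meadow.
After 0 days: (1.0000, 0.0000, 0.0000)
After 1 day: (0.3600, 0.3400, 0.3000)
After 2 days: (0.3164, 0.3604, 0.3232)
After 3 days: (0.3133, 0.3616, 0.3251)
After 4 days: (0.3130, 0.3617, 0.3253)
P(in River after 4 days) = 0.3253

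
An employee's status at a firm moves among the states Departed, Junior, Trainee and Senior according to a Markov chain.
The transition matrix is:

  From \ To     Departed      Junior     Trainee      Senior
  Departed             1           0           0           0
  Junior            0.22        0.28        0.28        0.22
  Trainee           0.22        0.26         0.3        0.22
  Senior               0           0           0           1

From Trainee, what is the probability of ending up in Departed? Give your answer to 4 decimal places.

0.5000

Let h(s) be the probability of absorption at Departed starting from transient state s. Then h(Departed) = 1 and h(Senior) = 0. By first-step analysis:
h(Junior) = 0.22·1 + 0.28·h(Junior) + 0.28·h(Trainee) + 0.22·0
h(Trainee) = 0.22·1 + 0.26·h(Junior) + 0.3·h(Trainee) + 0.22·0
Solving: h(Junior) = 0.5000, h(Trainee) = 0.5000.
Starting from Trainee, the probability is 0.5000.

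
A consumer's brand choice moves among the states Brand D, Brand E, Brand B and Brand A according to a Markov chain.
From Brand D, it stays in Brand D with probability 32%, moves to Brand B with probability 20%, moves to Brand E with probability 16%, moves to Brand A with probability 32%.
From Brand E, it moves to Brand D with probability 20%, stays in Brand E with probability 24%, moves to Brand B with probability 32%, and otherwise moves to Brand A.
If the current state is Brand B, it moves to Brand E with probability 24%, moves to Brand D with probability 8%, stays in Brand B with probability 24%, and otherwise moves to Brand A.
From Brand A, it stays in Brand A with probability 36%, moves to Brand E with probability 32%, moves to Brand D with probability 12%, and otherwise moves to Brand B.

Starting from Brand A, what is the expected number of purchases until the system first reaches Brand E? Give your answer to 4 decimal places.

Let t(s) be the expected number of purchases to first reach Brand E from state s, with t(Brand E) = 0. Conditioning on the first purchase:
t(Brand D) = 1 + 0.32·t(Brand D) + 0.2·t(Brand B) + 0.32·t(Brand A)
t(Brand B) = 1 + 0.08·t(Brand D) + 0.24·t(Brand B) + 0.44·t(Brand A)
t(Brand A) = 1 + 0.12·t(Brand D) + 0.2·t(Brand B) + 0.36·t(Brand A)
Solving: t(Brand D) = 4.2705, t(Brand B) = 3.8256, t(Brand A) = 3.5587.
Expected purchases from Brand A to Brand E: 3.5587.

3.5587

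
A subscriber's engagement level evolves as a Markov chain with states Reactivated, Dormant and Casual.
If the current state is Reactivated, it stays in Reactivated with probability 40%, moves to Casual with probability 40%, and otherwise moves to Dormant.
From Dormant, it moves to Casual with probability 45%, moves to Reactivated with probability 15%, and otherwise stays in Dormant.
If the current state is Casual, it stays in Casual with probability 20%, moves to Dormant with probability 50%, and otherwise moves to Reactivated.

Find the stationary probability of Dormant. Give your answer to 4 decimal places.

0.3810

Let the stationary distribution be π with π = πP and π_1 + π_2 + π_3 = 1.
π_1 = 0.4·π_1 + 0.15·π_2 + 0.3·π_3
π_2 = 0.2·π_1 + 0.4·π_2 + 0.5·π_3
Solving with the normalization constraint gives π = (0.2698, 0.3810, 0.3492).
So the stationary probability of Dormant is 0.3810.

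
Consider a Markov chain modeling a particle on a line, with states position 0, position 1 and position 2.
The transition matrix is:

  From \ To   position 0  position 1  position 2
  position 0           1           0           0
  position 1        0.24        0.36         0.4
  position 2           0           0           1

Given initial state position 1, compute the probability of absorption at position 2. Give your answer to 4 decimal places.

0.6250

Let h(s) be the probability of absorption at position 2 starting from transient state s. Then h(position 2) = 1 and h(position 0) = 0. By first-step analysis:
h(position 1) = 0.24·0 + 0.36·h(position 1) + 0.4·1
Solving: h(position 1) = 0.6250.
Starting from position 1, the probability is 0.6250.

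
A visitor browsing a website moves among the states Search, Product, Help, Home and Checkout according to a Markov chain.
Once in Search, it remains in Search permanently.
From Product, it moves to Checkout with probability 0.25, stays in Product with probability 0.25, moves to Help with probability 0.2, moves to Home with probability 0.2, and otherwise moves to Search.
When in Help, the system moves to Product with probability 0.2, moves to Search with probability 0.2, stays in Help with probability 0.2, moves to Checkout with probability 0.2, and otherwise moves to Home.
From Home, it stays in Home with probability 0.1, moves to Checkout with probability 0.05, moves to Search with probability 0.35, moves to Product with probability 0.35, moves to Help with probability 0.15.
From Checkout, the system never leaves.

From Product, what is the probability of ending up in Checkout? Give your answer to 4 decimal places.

0.5536

Let h(s) be the probability of absorption at Checkout starting from transient state s. Then h(Checkout) = 1 and h(Search) = 0. By first-step analysis:
h(Product) = 0.1·0 + 0.25·h(Product) + 0.2·h(Help) + 0.2·h(Home) + 0.25·1
h(Help) = 0.2·0 + 0.2·h(Product) + 0.2·h(Help) + 0.2·h(Home) + 0.2·1
h(Home) = 0.35·0 + 0.35·h(Product) + 0.15·h(Help) + 0.1·h(Home) + 0.05·1
Solving: h(Product) = 0.5536, h(Help) = 0.4760, h(Home) = 0.3502.
Starting from Product, the probability is 0.5536.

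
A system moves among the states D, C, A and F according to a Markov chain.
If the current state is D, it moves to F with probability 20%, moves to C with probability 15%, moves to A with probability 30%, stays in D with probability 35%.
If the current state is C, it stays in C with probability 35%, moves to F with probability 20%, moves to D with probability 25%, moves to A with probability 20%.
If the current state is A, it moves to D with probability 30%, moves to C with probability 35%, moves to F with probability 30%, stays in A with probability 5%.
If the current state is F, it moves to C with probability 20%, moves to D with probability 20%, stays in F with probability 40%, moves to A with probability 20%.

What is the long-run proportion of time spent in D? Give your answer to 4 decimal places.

0.2735

Let the stationary distribution be π with π = πP and π_1 + π_2 + π_3 + π_4 = 1.
π_1 = 0.35·π_1 + 0.25·π_2 + 0.3·π_3 + 0.2·π_4
π_2 = 0.15·π_1 + 0.35·π_2 + 0.35·π_3 + 0.2·π_4
π_3 = 0.3·π_1 + 0.2·π_2 + 0.05·π_3 + 0.2·π_4
Solving with the normalization constraint gives π = (0.2735, 0.2541, 0.1977, 0.2747).
So the stationary probability of D is 0.2735.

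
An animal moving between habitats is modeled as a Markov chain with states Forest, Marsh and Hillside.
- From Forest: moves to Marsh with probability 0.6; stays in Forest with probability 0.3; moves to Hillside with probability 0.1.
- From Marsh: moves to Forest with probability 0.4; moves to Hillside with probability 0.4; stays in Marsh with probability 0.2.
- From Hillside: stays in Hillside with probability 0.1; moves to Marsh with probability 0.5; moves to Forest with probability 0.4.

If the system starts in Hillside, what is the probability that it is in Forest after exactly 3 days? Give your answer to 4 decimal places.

0.3640

Propagate the distribution vector 3 days from Hillside.
After 0 days: (0.0000, 0.0000, 1.0000)
After 1 day: (0.4000, 0.5000, 0.1000)
After 2 days: (0.3600, 0.3900, 0.2500)
After 3 days: (0.3640, 0.4190, 0.2170)
P(in Forest after 3 days) = 0.3640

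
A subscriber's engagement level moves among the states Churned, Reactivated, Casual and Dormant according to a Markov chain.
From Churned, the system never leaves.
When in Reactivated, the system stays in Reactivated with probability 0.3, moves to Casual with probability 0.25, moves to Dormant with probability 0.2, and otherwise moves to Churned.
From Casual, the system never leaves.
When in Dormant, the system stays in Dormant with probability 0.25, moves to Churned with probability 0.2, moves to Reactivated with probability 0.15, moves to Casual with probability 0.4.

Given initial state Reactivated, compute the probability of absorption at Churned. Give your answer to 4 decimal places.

0.4596

Let h(s) be the probability of absorption at Churned starting from transient state s. Then h(Churned) = 1 and h(Casual) = 0. By first-step analysis:
h(Reactivated) = 0.25·1 + 0.3·h(Reactivated) + 0.25·0 + 0.2·h(Dormant)
h(Dormant) = 0.2·1 + 0.15·h(Reactivated) + 0.4·0 + 0.25·h(Dormant)
Solving: h(Reactivated) = 0.4596, h(Dormant) = 0.3586.
Starting from Reactivated, the probability is 0.4596.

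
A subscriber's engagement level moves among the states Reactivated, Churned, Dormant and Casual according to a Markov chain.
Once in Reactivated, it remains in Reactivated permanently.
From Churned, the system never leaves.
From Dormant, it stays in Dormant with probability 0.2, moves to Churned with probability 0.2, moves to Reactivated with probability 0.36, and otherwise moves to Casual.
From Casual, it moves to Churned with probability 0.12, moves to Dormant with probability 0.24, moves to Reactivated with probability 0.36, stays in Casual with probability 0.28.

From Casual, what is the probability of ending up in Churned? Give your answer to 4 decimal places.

Let h(s) be the probability of absorption at Churned starting from transient state s. Then h(Churned) = 1 and h(Reactivated) = 0. By first-step analysis:
h(Dormant) = 0.36·0 + 0.2·1 + 0.2·h(Dormant) + 0.24·h(Casual)
h(Casual) = 0.36·0 + 0.12·1 + 0.24·h(Dormant) + 0.28·h(Casual)
Solving: h(Dormant) = 0.3333, h(Casual) = 0.2778.
Starting from Casual, the probability is 0.2778.

0.2778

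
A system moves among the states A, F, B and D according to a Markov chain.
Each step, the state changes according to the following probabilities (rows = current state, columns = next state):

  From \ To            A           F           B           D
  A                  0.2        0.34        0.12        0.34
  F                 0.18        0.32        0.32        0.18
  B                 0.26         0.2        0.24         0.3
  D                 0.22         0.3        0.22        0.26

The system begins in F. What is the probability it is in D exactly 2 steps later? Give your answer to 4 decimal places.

0.2616

Propagate the distribution vector 2 steps from F.
After 0 steps: (0.0000, 1.0000, 0.0000, 0.0000)
After 1 step: (0.1800, 0.3200, 0.3200, 0.1800)
After 2 steps: (0.2164, 0.2816, 0.2404, 0.2616)
P(in D after 2 steps) = 0.2616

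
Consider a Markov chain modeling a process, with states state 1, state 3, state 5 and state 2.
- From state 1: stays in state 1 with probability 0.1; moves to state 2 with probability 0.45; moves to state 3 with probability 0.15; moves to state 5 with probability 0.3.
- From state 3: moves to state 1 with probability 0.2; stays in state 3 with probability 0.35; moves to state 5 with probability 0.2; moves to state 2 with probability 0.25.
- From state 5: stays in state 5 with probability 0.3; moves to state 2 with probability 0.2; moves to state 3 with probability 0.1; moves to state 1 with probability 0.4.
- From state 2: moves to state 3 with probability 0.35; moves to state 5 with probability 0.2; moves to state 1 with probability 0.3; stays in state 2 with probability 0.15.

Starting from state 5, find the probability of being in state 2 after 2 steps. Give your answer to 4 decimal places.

0.2950

Propagate the distribution vector 2 steps from state 5.
After 0 steps: (0.0000, 0.0000, 1.0000, 0.0000)
After 1 step: (0.4000, 0.1000, 0.3000, 0.2000)
After 2 steps: (0.2400, 0.1950, 0.2700, 0.2950)
P(in state 2 after 2 steps) = 0.2950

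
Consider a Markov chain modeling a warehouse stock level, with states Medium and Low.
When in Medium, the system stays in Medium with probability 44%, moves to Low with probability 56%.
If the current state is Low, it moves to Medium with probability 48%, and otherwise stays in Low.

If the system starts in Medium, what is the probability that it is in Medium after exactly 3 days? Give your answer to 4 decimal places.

Propagate the distribution vector 3 days from Medium.
After 0 days: (1.0000, 0.0000)
After 1 day: (0.4400, 0.5600)
After 2 days: (0.4624, 0.5376)
After 3 days: (0.4615, 0.5385)
P(in Medium after 3 days) = 0.4615

0.4615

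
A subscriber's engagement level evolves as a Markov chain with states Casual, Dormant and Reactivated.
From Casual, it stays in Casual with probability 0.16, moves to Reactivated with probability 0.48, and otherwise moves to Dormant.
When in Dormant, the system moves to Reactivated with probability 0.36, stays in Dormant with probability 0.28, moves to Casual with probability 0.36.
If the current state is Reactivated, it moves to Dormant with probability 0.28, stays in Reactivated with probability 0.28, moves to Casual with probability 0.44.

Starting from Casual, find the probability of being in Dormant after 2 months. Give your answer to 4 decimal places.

0.2928

Sum over the intermediate state after 1 month:
P = P(Casual→Casual)·P(Casual→Dormant) + P(Casual→Dormant)·P(Dormant→Dormant) + P(Casual→Reactivated)·P(Reactivated→Dormant)
  = 0.16×0.36 + 0.36×0.28 + 0.48×0.28
  = 0.0576 + 0.1008 + 0.1344 = 0.2928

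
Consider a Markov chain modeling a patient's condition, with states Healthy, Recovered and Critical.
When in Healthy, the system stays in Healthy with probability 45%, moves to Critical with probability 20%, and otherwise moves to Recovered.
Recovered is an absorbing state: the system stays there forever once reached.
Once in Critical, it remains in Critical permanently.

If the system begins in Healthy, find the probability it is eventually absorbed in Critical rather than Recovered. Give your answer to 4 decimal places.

Let h(s) be the probability of absorption at Critical starting from transient state s. Then h(Critical) = 1 and h(Recovered) = 0. By first-step analysis:
h(Healthy) = 0.45·h(Healthy) + 0.35·0 + 0.2·1
Solving: h(Healthy) = 0.3636.
Starting from Healthy, the probability is 0.3636.

0.3636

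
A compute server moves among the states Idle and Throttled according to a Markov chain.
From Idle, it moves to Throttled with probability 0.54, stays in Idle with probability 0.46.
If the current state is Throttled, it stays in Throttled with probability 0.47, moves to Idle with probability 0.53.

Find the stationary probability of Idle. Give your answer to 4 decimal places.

0.4953

Let the stationary distribution be π with π = πP and π_1 + π_2 = 1.
π_1 = 0.46·π_1 + 0.53·π_2
Solving with the normalization constraint gives π = (0.4953, 0.5047).
So the stationary probability of Idle is 0.4953.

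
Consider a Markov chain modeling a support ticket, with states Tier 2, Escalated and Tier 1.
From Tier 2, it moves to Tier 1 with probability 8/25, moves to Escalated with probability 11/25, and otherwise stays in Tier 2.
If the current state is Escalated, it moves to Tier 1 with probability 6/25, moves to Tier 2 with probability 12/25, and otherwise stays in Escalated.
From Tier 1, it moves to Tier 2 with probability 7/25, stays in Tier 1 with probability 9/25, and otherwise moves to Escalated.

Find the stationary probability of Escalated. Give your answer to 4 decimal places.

Let the stationary distribution be π with π = πP and π_1 + π_2 + π_3 = 1.
π_1 = 0.24·π_1 + 0.48·π_2 + 0.28·π_3
π_2 = 0.44·π_1 + 0.28·π_2 + 0.36·π_3
Solving with the normalization constraint gives π = (0.3382, 0.3584, 0.3035).
So the stationary probability of Escalated is 0.3584.

0.3584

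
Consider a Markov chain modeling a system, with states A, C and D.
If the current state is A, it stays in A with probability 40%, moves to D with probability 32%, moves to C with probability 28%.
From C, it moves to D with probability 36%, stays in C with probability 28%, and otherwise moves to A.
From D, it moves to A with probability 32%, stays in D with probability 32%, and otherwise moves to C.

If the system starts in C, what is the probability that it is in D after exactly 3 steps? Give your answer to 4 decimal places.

0.3324

Propagate the distribution vector 3 steps from C.
After 0 steps: (0.0000, 1.0000, 0.0000)
After 1 step: (0.3600, 0.2800, 0.3600)
After 2 steps: (0.3600, 0.3088, 0.3312)
After 3 steps: (0.3612, 0.3065, 0.3324)
P(in D after 3 steps) = 0.3324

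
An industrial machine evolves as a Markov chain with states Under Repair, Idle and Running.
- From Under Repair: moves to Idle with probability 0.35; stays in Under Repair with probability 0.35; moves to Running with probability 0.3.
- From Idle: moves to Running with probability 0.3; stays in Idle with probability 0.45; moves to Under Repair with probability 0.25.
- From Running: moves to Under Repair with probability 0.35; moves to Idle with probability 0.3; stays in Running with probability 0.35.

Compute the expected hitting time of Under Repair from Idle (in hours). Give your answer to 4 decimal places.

Let t(s) be the expected number of hours to first reach Under Repair from state s, with t(Under Repair) = 0. Conditioning on the first hour:
t(Idle) = 1 + 0.45·t(Idle) + 0.3·t(Running)
t(Running) = 1 + 0.3·t(Idle) + 0.35·t(Running)
Solving: t(Idle) = 3.5514, t(Running) = 3.1776.
Expected hours from Idle to Under Repair: 3.5514.

3.5514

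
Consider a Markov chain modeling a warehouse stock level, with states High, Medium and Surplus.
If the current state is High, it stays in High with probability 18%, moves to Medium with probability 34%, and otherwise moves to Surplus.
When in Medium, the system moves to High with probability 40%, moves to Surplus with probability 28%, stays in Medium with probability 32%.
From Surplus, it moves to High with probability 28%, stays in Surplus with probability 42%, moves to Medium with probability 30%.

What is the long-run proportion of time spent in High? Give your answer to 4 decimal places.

Let the stationary distribution be π with π = πP and π_1 + π_2 + π_3 = 1.
π_1 = 0.18·π_1 + 0.4·π_2 + 0.28·π_3
π_2 = 0.34·π_1 + 0.32·π_2 + 0.3·π_3
Solving with the normalization constraint gives π = (0.2892, 0.3179, 0.3928).
So the stationary probability of High is 0.2892.

0.2892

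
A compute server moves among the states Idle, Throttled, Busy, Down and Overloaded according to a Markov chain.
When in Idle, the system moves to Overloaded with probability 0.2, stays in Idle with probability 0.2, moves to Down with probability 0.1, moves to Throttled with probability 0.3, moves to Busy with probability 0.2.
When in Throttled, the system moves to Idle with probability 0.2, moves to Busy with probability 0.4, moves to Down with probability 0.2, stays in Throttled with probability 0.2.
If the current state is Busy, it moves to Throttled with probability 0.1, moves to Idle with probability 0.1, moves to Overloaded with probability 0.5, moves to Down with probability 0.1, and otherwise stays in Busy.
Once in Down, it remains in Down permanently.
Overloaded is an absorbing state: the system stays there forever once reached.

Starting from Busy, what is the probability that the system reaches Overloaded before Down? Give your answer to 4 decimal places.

Let h(s) be the probability of absorption at Overloaded starting from transient state s. Then h(Overloaded) = 1 and h(Down) = 0. By first-step analysis:
h(Idle) = 0.2·h(Idle) + 0.3·h(Throttled) + 0.2·h(Busy) + 0.1·0 + 0.2·1
h(Throttled) = 0.2·h(Idle) + 0.2·h(Throttled) + 0.4·h(Busy) + 0.2·0
h(Busy) = 0.1·h(Idle) + 0.1·h(Throttled) + 0.2·h(Busy) + 0.1·0 + 0.5·1
Solving: h(Idle) = 0.6500, h(Throttled) = 0.5500, h(Busy) = 0.7750.
Starting from Busy, the probability is 0.7750.

0.7750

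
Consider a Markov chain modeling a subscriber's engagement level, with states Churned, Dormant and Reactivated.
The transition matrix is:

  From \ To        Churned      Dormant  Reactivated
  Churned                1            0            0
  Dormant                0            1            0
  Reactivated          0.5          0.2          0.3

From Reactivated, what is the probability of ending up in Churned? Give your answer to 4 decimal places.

0.7143

Let h(s) be the probability of absorption at Churned starting from transient state s. Then h(Churned) = 1 and h(Dormant) = 0. By first-step analysis:
h(Reactivated) = 0.5·1 + 0.2·0 + 0.3·h(Reactivated)
Solving: h(Reactivated) = 0.7143.
Starting from Reactivated, the probability is 0.7143.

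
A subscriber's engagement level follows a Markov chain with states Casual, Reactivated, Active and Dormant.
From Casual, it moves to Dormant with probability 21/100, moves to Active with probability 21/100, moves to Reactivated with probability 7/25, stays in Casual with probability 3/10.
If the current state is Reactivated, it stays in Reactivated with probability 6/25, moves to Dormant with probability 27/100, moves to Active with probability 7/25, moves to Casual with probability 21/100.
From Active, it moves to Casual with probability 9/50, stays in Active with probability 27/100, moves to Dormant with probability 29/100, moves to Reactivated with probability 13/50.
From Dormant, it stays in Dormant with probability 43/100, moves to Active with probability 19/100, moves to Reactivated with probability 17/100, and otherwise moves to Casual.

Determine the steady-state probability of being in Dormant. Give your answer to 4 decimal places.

0.3111

Let the stationary distribution be π with π = πP and π_1 + π_2 + π_3 + π_4 = 1.
π_1 = 0.3·π_1 + 0.21·π_2 + 0.18·π_3 + 0.21·π_4
π_2 = 0.28·π_1 + 0.24·π_2 + 0.26·π_3 + 0.17·π_4
π_3 = 0.21·π_1 + 0.28·π_2 + 0.27·π_3 + 0.19·π_4
Solving with the normalization constraint gives π = (0.2231, 0.2318, 0.2340, 0.3111).
So the stationary probability of Dormant is 0.3111.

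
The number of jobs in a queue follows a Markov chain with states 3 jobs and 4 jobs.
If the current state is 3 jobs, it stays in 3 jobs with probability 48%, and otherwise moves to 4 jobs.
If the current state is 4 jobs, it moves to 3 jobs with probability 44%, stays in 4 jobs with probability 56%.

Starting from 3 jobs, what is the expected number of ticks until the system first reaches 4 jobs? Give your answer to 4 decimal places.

Let t(s) be the expected number of ticks to first reach 4 jobs from state s, with t(4 jobs) = 0. Conditioning on the first tick:
t(3 jobs) = 1 + 0.48·t(3 jobs)
Solving: t(3 jobs) = 1.9231.
Expected ticks from 3 jobs to 4 jobs: 1.9231.

1.9231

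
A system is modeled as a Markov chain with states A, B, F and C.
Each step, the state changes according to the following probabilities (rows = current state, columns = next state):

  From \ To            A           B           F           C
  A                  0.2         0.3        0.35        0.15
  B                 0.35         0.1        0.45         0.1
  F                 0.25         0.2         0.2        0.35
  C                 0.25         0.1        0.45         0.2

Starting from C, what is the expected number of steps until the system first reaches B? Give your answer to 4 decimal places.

5.5031

Let t(s) be the expected number of steps to first reach B from state s, with t(B) = 0. Conditioning on the first step:
t(A) = 1 + 0.2·t(A) + 0.35·t(F) + 0.15·t(C)
t(F) = 1 + 0.25·t(A) + 0.2·t(F) + 0.35·t(C)
t(C) = 1 + 0.25·t(A) + 0.45·t(F) + 0.2·t(C)
Solving: t(A) = 4.4969, t(F) = 5.0629, t(C) = 5.5031.
Expected steps from C to B: 5.5031.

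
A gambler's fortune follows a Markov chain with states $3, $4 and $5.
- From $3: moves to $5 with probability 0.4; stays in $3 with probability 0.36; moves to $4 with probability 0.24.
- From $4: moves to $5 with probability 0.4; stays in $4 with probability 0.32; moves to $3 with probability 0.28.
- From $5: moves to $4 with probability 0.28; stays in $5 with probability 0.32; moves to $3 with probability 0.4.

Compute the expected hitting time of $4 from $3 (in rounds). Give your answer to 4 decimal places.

3.9244

Let t(s) be the expected number of rounds to first reach $4 from state s, with t($4) = 0. Conditioning on the first round:
t($3) = 1 + 0.36·t($3) + 0.4·t($5)
t($5) = 1 + 0.4·t($3) + 0.32·t($5)
Solving: t($3) = 3.9244, t($5) = 3.7791.
Expected rounds from $3 to $4: 3.9244.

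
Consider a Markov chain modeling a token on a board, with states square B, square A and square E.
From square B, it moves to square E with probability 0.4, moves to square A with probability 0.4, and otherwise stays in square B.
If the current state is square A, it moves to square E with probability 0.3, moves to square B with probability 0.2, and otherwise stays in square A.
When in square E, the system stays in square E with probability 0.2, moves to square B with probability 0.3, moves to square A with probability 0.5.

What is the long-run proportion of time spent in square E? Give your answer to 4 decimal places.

0.2936

Let the stationary distribution be π with π = πP and π_1 + π_2 + π_3 = 1.
π_1 = 0.2·π_1 + 0.2·π_2 + 0.3·π_3
π_2 = 0.4·π_1 + 0.5·π_2 + 0.5·π_3
Solving with the normalization constraint gives π = (0.2294, 0.4771, 0.2936).
So the stationary probability of square E is 0.2936.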